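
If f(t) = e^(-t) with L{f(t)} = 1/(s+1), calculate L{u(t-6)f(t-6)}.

Time shift theorem: L{u(t-a)f(t-a)} = e^(-as)F(s). Here a=6, F(s) = 1/(s+1), so L{u(t-6)f(t-6)} = e^(-6s)·1/(s+1)

Final answer: e^(-6s)·1/(s+1)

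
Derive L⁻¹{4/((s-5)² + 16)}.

Form: b/((s-a)² + b²) → e^(at)sin(bt). With a=5, b=4

Final answer: e^(5t)·sin(4t)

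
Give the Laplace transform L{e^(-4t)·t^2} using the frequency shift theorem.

L{e^(at)·t^n} = n!/(s-a)^(n+1), so L{e^(-4t)·t^2} = 2/(s+4)^3

Final answer: 2/(s+4)^3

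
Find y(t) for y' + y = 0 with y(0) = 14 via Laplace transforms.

L{y'} + L{y} = 0. sY - 14 + Y = 0. Y(s+1) = 14. Y = 14/(s+1)

Final answer: y(t) = 14e^(-t)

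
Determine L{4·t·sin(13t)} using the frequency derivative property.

L{sin(13t)} = 13/(s² + 169). By L{t·f(t)} = -F'(s): -d/ds[13/(s² + 169)] = -(13)·(-2s)/(s² + 169)² = 26s/(s² + 169)². Then L{4·t·sin(13t)} = 4·26s/(s² + 169)² = 104s/(s² + 169)²

Final answer: 104s/(s² + 169)²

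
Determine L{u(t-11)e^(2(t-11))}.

u(t-a)f(t-a) with f(t)=e^(2t). L{e^(2t)} = 1/(s-2). By time shift: e^(-11s)/(s-2)

Final answer: e^(-11s)/(s-2)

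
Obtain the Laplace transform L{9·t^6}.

L{t^n} = n!/s^(n+1), so L{t^6} = 720/s^7. Then L{9·t^6} = 9·720/s^7 = 6480/s^7

Final answer: 6480/s^7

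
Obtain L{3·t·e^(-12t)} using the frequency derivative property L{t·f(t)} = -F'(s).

L{e^(-12t)} = 1/(s+12). By frequency derivative: L{t·e^(-12t)} = -d/ds[1/(s+12)] = -(-1)/(s+12)² = 1/(s+12)². Then L{3·t·e^(-12t)} = 3·1/(s+12)² = 3/(s+12)²

Final answer: 3/(s+12)²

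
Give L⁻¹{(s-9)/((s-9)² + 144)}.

Using frequency shift: L⁻¹{(s-a)/((s-a)² + b²)} = e^(at)cos(bt). Here a=9, b=12

Final answer: e^(9t)·cos(12t)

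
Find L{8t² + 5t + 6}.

L{8t² + 5t + 6} = 8·2/s³ + 5/s² + 6/s = 16/s³ + 5/s² + 6/s

Final answer: 16/s³ + 5/s² + 6/s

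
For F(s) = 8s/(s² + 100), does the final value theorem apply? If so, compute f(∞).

The final value theorem requires all poles of sF(s) in the left half-plane. sF(s) = 8s²/(s² + 100) has poles at s = ±10i (imaginary axis). Theorem does NOT apply (oscillatory system).

Final answer: Not applicable (oscillatory)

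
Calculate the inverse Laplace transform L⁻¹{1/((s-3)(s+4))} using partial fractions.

Decompose: A/(s-3) + B/(s+4). A = 1/7, B = -1/7. f(t) = (e^(3t) - e^(-4t))/7

Final answer: (e^(3t) - e^(-4t))/7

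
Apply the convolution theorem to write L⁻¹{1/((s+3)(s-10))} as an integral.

1/((s+3)(s-10)) = (1/(s+3))·(1/(s-10)) = L{e^(-3t)}·L{e^(10t)}. So f(t) = e^(-3t)*e^(10t) = ∫₀ᵗ e^(-3τ)·e^(10(t-τ)) dτ

Final answer: ∫₀ᵗ e^(-3τ)·e^(10(t-τ)) dτ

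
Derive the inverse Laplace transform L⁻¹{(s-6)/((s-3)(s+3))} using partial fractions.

Using partial fractions, f(t) = (-3e^(3t) + 9e^(-3t))/6

Final answer: (-3e^(3t) + 9e^(-3t))/6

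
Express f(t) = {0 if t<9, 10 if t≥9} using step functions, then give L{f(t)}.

f(t) = 10·u(t-9). L{u(t-9)} = e^(-9s)/s, so L{f(t)} = 10·e^(-9s)/s

Final answer: 10·e^(-9s)/s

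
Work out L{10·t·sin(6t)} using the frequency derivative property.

L{sin(6t)} = 6/(s² + 36). By L{t·f(t)} = -F'(s): -d/ds[6/(s² + 36)] = -(6)·(-2s)/(s² + 36)² = 12s/(s² + 36)². Then L{10·t·sin(6t)} = 10·12s/(s² + 36)² = 120s/(s² + 36)²

Final answer: 120s/(s² + 36)²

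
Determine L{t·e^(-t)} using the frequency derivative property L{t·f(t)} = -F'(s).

L{e^(-t)} = 1/(s+1). By frequency derivative: L{t·e^(-t)} = -d/ds[1/(s+1)] = -(-1)/(s+1)² = 1/(s+1)²

Final answer: 1/(s+1)²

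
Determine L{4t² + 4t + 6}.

L{4t² + 4t + 6} = 4·2/s³ + 4/s² + 6/s = 8/s³ + 4/s² + 6/s

Final answer: 8/s³ + 4/s² + 6/s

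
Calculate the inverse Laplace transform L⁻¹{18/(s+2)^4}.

L⁻¹{n!/(s-a)^(n+1)} = t^n·e^(at) with n=3, a=-2. So L⁻¹{6/(s+2)^4} = t^3·e^(-2t), and L⁻¹{18/(s+2)^4} = (18/6)·t^3·e^(-2t) = 3·t^3·e^(-2t)

Final answer: 3·t^3·e^(-2t)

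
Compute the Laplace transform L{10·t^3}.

L{t^n} = n!/s^(n+1), so L{t^3} = 6/s^4. Then L{10·t^3} = 10·6/s^4 = 60/s^4

Final answer: 60/s^4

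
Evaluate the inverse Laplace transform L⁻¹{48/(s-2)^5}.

L⁻¹{n!/(s-a)^(n+1)} = t^n·e^(at) with n=4, a=2. So L⁻¹{24/(s-2)^5} = t^4·e^(2t), and L⁻¹{48/(s-2)^5} = (48/24)·t^4·e^(2t) = 2·t^4·e^(2t)

Final answer: 2·t^4·e^(2t)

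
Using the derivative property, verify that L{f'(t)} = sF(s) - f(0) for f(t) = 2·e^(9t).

f'(t) = 18e^(9t). Direct: L{f'(t)} = 18/(s-9). Property: s·2/(s-9) - 2 = (2s - 2(s-9))/(s-9) = 18/(s-9). ✓

Final answer: 18/(s-9)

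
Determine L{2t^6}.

L{t^n} = n!/s^(n+1). So L{2t^6} = 2·6!/s^7 = 1440/s^7

Final answer: 1440/s^7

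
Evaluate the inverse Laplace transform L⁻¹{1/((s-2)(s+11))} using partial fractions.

Decompose: A/(s-2) + B/(s+11). A = 1/13, B = -1/13. f(t) = (e^(2t) - e^(-11t))/13

Final answer: (e^(2t) - e^(-11t))/13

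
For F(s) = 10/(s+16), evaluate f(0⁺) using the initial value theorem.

f(0⁺) = lim_{s→∞} s·10/(s+16) = lim_{s→∞} 10s/(s+16) = 10

Final answer: 10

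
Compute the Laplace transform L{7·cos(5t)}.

L{cos(ωt)} = s/(s² + ω²), so L{cos(5t)} = s/(s² + 25). Then L{7·cos(5t)} = 7·s/(s² + 25) = 7s/(s² + 25)

Final answer: 7s/(s² + 25)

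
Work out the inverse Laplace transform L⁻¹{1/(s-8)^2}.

L⁻¹{n!/(s-a)^(n+1)} = t^n·e^(at), so L⁻¹{1/(s-8)^2} = t·e^(8t)

Final answer: t·e^(8t)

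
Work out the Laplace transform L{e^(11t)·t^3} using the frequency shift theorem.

L{e^(at)·t^n} = n!/(s-a)^(n+1), so L{e^(11t)·t^3} = 6/(s-11)^4

Final answer: 6/(s-11)^4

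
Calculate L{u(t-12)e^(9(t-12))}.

u(t-a)f(t-a) with f(t)=e^(9t). L{e^(9t)} = 1/(s-9). By time shift: e^(-12s)/(s-9)

Final answer: e^(-12s)/(s-9)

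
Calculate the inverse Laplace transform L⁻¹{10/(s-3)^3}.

L⁻¹{n!/(s-a)^(n+1)} = t^n·e^(at) with n=2, a=3. So L⁻¹{2/(s-3)^3} = t^2·e^(3t), and L⁻¹{10/(s-3)^3} = (10/2)·t^2·e^(3t) = 5·t^2·e^(3t)

Final answer: 5·t^2·e^(3t)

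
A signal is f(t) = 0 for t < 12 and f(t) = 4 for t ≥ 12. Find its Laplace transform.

f(t) = 4·u(t-12). L{u(t-12)} = e^(-12s)/s, so L{f(t)} = 4·e^(-12s)/s

Final answer: 4·e^(-12s)/s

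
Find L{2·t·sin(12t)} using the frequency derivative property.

L{sin(12t)} = 12/(s² + 144). By L{t·f(t)} = -F'(s): -d/ds[12/(s² + 144)] = -(12)·(-2s)/(s² + 144)² = 24s/(s² + 144)². Then L{2·t·sin(12t)} = 2·24s/(s² + 144)² = 48s/(s² + 144)²

Final answer: 48s/(s² + 144)²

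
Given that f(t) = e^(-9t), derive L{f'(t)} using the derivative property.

f(0) = 1, F(s) = 1/(s+9). L{f'(t)} = s·F(s) - f(0) = s/(s+9) - 1 = (s - (s+9))/(s+9) = -9/(s+9)

Final answer: -9/(s+9)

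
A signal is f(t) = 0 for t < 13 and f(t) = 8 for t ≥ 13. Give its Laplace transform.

f(t) = 8·u(t-13). L{u(t-13)} = e^(-13s)/s, so L{f(t)} = 8·e^(-13s)/s

Final answer: 8·e^(-13s)/s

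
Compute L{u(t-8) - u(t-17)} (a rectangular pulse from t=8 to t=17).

L{u(t-a)} = e^(-as)/s. L{u(t-8) - u(t-17)} = (e^(-8s) - e^(-17s))/s

Final answer: (e^(-8s) - e^(-17s))/s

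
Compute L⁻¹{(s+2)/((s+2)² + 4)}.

Using frequency shift: L⁻¹{(s-a)/((s-a)² + b²)} = e^(at)cos(bt). Here a=-2, b=2

Final answer: e^(-2t)·cos(2t)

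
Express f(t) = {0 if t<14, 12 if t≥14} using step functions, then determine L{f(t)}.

f(t) = 12·u(t-14). L{u(t-14)} = e^(-14s)/s, so L{f(t)} = 12·e^(-14s)/s

Final answer: 12·e^(-14s)/s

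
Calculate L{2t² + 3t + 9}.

L{2t² + 3t + 9} = 2·2/s³ + 3/s² + 9/s = 4/s³ + 3/s² + 9/s

Final answer: 4/s³ + 3/s² + 9/s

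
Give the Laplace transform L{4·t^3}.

L{t^n} = n!/s^(n+1), so L{t^3} = 6/s^4. Then L{4·t^3} = 4·6/s^4 = 24/s^4

Final answer: 24/s^4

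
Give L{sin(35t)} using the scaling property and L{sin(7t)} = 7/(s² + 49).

Using L{f(at)} = (1/a)F(s/a) with a=5: L{sin(35t)} = (1/5) · 7/((s/5)² + 49) = (1/5) · 7·25/(s² + 1225) = 35/(s² + 1225)

Final answer: 35/(s² + 1225)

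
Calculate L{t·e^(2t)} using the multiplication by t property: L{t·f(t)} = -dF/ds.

Using L{t^n·e^(at)} = n!/(s-a)^(n+1), L{t·e^(2t)} = 1/(s-2)^2

Final answer: 1/(s-2)^2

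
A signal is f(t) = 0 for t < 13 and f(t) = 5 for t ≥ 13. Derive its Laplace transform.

f(t) = 5·u(t-13). L{u(t-13)} = e^(-13s)/s, so L{f(t)} = 5·e^(-13s)/s

Final answer: 5·e^(-13s)/s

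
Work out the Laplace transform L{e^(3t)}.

L{e^(at)} = 1/(s-a), so L{e^(3t)} = 1/(s-3)

Final answer: 1/(s-3)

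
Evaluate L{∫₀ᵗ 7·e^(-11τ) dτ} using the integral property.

L{∫₀ᵗ f(τ)dτ} = F(s)/s with F(s) = 7/(s+11), so L{∫₀ᵗ 7·e^(-11τ) dτ} = 7/(s(s+11))

Final answer: 7/(s(s+11))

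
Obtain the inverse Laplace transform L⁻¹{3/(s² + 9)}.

L⁻¹{3/(s² + 9)} = sin(3t)

Final answer: sin(3t)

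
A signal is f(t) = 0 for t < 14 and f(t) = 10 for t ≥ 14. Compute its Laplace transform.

f(t) = 10·u(t-14). L{u(t-14)} = e^(-14s)/s, so L{f(t)} = 10·e^(-14s)/s

Final answer: 10·e^(-14s)/s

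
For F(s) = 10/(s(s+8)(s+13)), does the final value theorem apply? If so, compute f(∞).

Poles of sF(s) = 10/((s+8)(s+13)) are at s = -8 and s = -13, both in the left half-plane. Theorem applies. f(∞) = lim_{s→0} sF(s) = 10/(8·13) = 5/52

Final answer: 5/52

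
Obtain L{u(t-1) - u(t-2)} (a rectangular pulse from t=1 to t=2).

L{u(t-a)} = e^(-as)/s. L{u(t-1) - u(t-2)} = (e^(-s) - e^(-2s))/s

Final answer: (e^(-s) - e^(-2s))/s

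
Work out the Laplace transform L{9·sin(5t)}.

L{sin(ωt)} = ω/(s² + ω²), so L{sin(5t)} = 5/(s² + 25). Then L{9·sin(5t)} = 9·5/(s² + 25) = 45/(s² + 25)

Final answer: 45/(s² + 25)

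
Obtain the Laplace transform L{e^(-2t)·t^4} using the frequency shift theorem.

L{e^(at)·t^n} = n!/(s-a)^(n+1), so L{e^(-2t)·t^4} = 24/(s+2)^5

Final answer: 24/(s+2)^5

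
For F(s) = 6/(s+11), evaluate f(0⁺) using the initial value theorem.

f(0⁺) = lim_{s→∞} s·6/(s+11) = lim_{s→∞} 6s/(s+11) = 6

Final answer: 6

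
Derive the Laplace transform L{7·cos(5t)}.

L{cos(ωt)} = s/(s² + ω²), so L{cos(5t)} = s/(s² + 25). Then L{7·cos(5t)} = 7·s/(s² + 25) = 7s/(s² + 25)

Final answer: 7s/(s² + 25)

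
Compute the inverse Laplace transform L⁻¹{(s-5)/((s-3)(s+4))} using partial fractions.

Using partial fractions, f(t) = (-2e^(3t) + 9e^(-4t))/7

Final answer: (-2e^(3t) + 9e^(-4t))/7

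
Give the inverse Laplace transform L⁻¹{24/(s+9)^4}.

L⁻¹{n!/(s-a)^(n+1)} = t^n·e^(at) with n=3, a=-9. So L⁻¹{6/(s+9)^4} = t^3·e^(-9t), and L⁻¹{24/(s+9)^4} = (24/6)·t^3·e^(-9t) = 4·t^3·e^(-9t)

Final answer: 4·t^3·e^(-9t)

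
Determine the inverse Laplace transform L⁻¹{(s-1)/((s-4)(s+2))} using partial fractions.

Using partial fractions, f(t) = (3e^(4t) + 3e^(-2t))/6

Final answer: (3e^(4t) + 3e^(-2t))/6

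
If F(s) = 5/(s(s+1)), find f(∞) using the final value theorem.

f(∞) = lim_{s→0} s·5/(s(s+1)) = lim_{s→0} 5/(s+1) = 5/1 = 5

Final answer: 5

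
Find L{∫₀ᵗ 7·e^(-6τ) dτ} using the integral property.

L{∫₀ᵗ f(τ)dτ} = F(s)/s with F(s) = 7/(s+6), so L{∫₀ᵗ 7·e^(-6τ) dτ} = 7/(s(s+6))

Final answer: 7/(s(s+6))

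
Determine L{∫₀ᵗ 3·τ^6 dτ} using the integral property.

L{∫₀ᵗ f(τ)dτ} = F(s)/s with f(t) = 3t^6. F(s) = 2160/s^7, so L{∫₀ᵗ 3·τ^6 dτ} = (2160/s^7)/s = 2160/s^8. (Check: ∫₀ᵗ 3·τ^6 dτ = 3t^7/7.)

Final answer: 2160/s^8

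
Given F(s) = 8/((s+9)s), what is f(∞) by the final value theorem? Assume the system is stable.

f(∞) = lim_{s→0} sF(s) = lim_{s→0} 8/(s+9) = 8/9

Final answer: 8/9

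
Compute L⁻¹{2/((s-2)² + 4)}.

Form: b/((s-a)² + b²) → e^(at)sin(bt). With a=2, b=2

Final answer: e^(2t)·sin(2t)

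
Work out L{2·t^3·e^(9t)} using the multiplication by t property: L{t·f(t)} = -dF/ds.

Using L{t^n·e^(at)} = n!/(s-a)^(n+1), L{t^3·e^(9t)} = 6/(s-9)^4, so L{2·t^3·e^(9t)} = 2·6/(s-9)^4 = 12/(s-9)^4

Final answer: 12/(s-9)^4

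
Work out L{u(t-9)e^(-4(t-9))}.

u(t-a)f(t-a) with f(t)=e^(-4t). L{e^(-4t)} = 1/(s+4). By time shift: e^(-9s)/(s+4)

Final answer: e^(-9s)/(s+4)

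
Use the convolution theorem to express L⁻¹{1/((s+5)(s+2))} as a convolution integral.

1/((s+5)(s+2)) = (1/(s+5))·(1/(s+2)) = L{e^(-5t)}·L{e^(-2t)}. So f(t) = e^(-5t)*e^(-2t) = ∫₀ᵗ e^(-5τ)·e^(-2(t-τ)) dτ

Final answer: ∫₀ᵗ e^(-5τ)·e^(-2(t-τ)) dτ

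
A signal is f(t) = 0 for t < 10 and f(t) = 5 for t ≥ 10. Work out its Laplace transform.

f(t) = 5·u(t-10). L{u(t-10)} = e^(-10s)/s, so L{f(t)} = 5·e^(-10s)/s

Final answer: 5·e^(-10s)/s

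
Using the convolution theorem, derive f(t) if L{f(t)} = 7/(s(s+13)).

7/(s(s+13)) = (7/s)·(1/(s+13)) = L{7}·L{e^(-13t)}. By convolution, f(t) = 7*e^(-13t) = ∫₀ᵗ 7·e^(-13τ) dτ = 7·(1 - e^(-13t))/13

Final answer: 7·(1 - e^(-13t))/13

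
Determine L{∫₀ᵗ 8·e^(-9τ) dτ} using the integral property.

L{∫₀ᵗ f(τ)dτ} = F(s)/s with F(s) = 8/(s+9), so L{∫₀ᵗ 8·e^(-9τ) dτ} = 8/(s(s+9))

Final answer: 8/(s(s+9))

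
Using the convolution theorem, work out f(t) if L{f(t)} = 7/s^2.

7/s^2 = (7/s)·(1/s) = L{7}·L{1}. By convolution, f(t) = 7*1 = ∫₀ᵗ 7·1 dτ = 7·t

Final answer: 7·t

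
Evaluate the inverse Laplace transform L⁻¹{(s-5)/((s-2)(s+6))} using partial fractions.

Using partial fractions, f(t) = (-3e^(2t) + 11e^(-6t))/8

Final answer: (-3e^(2t) + 11e^(-6t))/8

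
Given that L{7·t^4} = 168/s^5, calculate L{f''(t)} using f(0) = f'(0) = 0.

L{f''(t)} = s²F(s) - sf(0) - f'(0) = s²·168/s^5 - 0 - 0 = 168/s^3

Final answer: 168/s^3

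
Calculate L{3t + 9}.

L{3t + 9} = 3·L{t} + 9·L{1} = 3/s² + 9/s

Final answer: 3/s² + 9/s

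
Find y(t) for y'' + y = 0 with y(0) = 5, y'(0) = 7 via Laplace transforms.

L{y''} + 1L{y} = 0. s²Y - 5s - 7 + Y = 0. Y(s² + 1) = 5s + 7. Y = (5s + 7)/(s² + 1). Inverting: y(t) = 5cos(t) + 7sin(t)

Final answer: y(t) = 5cos(t) + 7sin(t)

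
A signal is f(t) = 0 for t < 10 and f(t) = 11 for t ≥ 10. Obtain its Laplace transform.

f(t) = 11·u(t-10). L{u(t-10)} = e^(-10s)/s, so L{f(t)} = 11·e^(-10s)/s

Final answer: 11·e^(-10s)/s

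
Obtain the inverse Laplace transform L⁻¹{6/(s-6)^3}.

L⁻¹{n!/(s-a)^(n+1)} = t^n·e^(at) with n=2, a=6. So L⁻¹{2/(s-6)^3} = t^2·e^(6t), and L⁻¹{6/(s-6)^3} = (6/2)·t^2·e^(6t) = 3·t^2·e^(6t)

Final answer: 3·t^2·e^(6t)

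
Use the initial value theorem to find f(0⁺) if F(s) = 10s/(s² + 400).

f(0⁺) = lim_{s→∞} s·10s/(s² + 400) = lim_{s→∞} 10s²/(s² + 400) = 10

Final answer: 10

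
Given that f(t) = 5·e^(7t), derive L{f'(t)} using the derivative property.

f(0) = 5, F(s) = 5/(s-7). L{f'(t)} = s·F(s) - f(0) = 5s/(s-7) - 5 = (5s - 5(s-7))/(s-7) = 35/(s-7)

Final answer: 35/(s-7)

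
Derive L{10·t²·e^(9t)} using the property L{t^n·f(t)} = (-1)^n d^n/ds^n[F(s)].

L{e^(9t)} = 1/(s-9). d/ds[1/(s-9)] = -1/(s-9)². d²/ds²[1/(s-9)] = 2/(s-9)³. So L{t²·e^(9t)} = (-1)² · 2/(s-9)³ = 2/(s-9)³. Then L{10·t²·e^(9t)} = 10·2/(s-9)³ = 20/(s-9)³

Final answer: 20/(s-9)³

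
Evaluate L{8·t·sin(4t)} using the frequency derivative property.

L{sin(4t)} = 4/(s² + 16). By L{t·f(t)} = -F'(s): -d/ds[4/(s² + 16)] = -(4)·(-2s)/(s² + 16)² = 8s/(s² + 16)². Then L{8·t·sin(4t)} = 8·8s/(s² + 16)² = 64s/(s² + 16)²

Final answer: 64s/(s² + 16)²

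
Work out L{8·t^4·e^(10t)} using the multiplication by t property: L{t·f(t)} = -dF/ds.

Using L{t^n·e^(at)} = n!/(s-a)^(n+1), L{t^4·e^(10t)} = 24/(s-10)^5, so L{8·t^4·e^(10t)} = 8·24/(s-10)^5 = 192/(s-10)^5

Final answer: 192/(s-10)^5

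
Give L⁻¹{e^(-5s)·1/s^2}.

L⁻¹{1/s^2} = t. By the time shift theorem, L⁻¹{e^(-as)F(s)} = u(t-a)f(t-a) with a=5, so L⁻¹{e^(-5s)·1/s^2} = u(t-5)·(t-5)

Final answer: u(t-5)·(t-5)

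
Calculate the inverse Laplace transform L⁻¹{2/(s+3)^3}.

L⁻¹{n!/(s-a)^(n+1)} = t^n·e^(at), so L⁻¹{2/(s+3)^3} = t^2·e^(-3t)

Final answer: t^2·e^(-3t)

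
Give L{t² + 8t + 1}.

L{t² + 8t + 1} = 2/s³ + 8/s² + 1/s = 2/s³ + 8/s² + 1/s

Final answer: 2/s³ + 8/s² + 1/s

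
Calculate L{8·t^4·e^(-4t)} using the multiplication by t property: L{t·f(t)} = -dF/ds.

Using L{t^n·e^(at)} = n!/(s-a)^(n+1), L{t^4·e^(-4t)} = 24/(s+4)^5, so L{8·t^4·e^(-4t)} = 8·24/(s+4)^5 = 192/(s+4)^5

Final answer: 192/(s+4)^5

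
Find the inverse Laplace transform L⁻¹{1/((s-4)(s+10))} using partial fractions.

Decompose: A/(s-4) + B/(s+10). A = 1/14, B = -1/14. f(t) = (e^(4t) - e^(-10t))/14

Final answer: (e^(4t) - e^(-10t))/14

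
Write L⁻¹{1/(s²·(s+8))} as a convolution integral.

1/(s²·(s+8)) = (1/s^2)·(1/(s+8)) = L{t}·L{e^(-8t)}. So f(t) = t*e^(-8t) = ∫₀ᵗ τ·e^(-8(t-τ)) dτ

Final answer: ∫₀ᵗ τ·e^(-8(t-τ)) dτ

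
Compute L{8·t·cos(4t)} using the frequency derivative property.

L{cos(4t)} = s/(s² + 16). Derivative: d/ds[s/(s² + 16)] = [(s² + 16) - s·2s]/(s² + 16)² = (16 - s²)/(s² + 16)². So L{t·cos(4t)} = -F'(s) = (s² - 16)/(s² + 16)². Then L{8·t·cos(4t)} = 8·(s² - 16)/(s² + 16)²

Final answer: 8·(s² - 16)/(s² + 16)²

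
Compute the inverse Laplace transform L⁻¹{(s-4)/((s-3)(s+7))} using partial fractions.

Using partial fractions, f(t) = (-e^(3t) + 11e^(-7t))/10

Final answer: (-e^(3t) + 11e^(-7t))/10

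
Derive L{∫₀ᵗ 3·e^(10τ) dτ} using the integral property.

L{∫₀ᵗ f(τ)dτ} = F(s)/s with F(s) = 3/(s-10), so L{∫₀ᵗ 3·e^(10τ) dτ} = 3/(s(s-10))

Final answer: 3/(s(s-10))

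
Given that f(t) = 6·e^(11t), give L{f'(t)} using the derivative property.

f(0) = 6, F(s) = 6/(s-11). L{f'(t)} = s·F(s) - f(0) = 6s/(s-11) - 6 = (6s - 6(s-11))/(s-11) = 66/(s-11)

Final answer: 66/(s-11)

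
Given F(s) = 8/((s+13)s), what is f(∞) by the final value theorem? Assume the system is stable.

f(∞) = lim_{s→0} sF(s) = lim_{s→0} 8/(s+13) = 8/13

Final answer: 8/13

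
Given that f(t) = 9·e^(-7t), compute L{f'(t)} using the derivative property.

f(0) = 9, F(s) = 9/(s+7). L{f'(t)} = s·F(s) - f(0) = 9s/(s+7) - 9 = (9s - 9(s+7))/(s+7) = -63/(s+7)

Final answer: -63/(s+7)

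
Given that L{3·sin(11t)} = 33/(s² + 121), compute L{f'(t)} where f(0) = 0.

L{f'(t)} = s·F(s) - f(0) = s·33/(s² + 121) - 0 = 33s/(s² + 121)

Final answer: 33s/(s² + 121)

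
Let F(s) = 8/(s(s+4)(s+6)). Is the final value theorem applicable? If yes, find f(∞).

Poles of sF(s) = 8/((s+4)(s+6)) are at s = -4 and s = -6, both in the left half-plane. Theorem applies. f(∞) = lim_{s→0} sF(s) = 8/(4·6) = 1/3

Final answer: 1/3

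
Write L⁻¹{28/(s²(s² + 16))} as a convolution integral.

28/(s²(s² + 16)) = (1/s²)·(28/(s² + 16)) = L{t}·L{7·sin(4t)}. So f(t) = t*(7·sin(4t)) = ∫₀ᵗ 7τ·sin(4(t-τ)) dτ

Final answer: ∫₀ᵗ 7τ·sin(4(t-τ)) dτ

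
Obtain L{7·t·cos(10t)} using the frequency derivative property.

L{cos(10t)} = s/(s² + 100). Derivative: d/ds[s/(s² + 100)] = [(s² + 100) - s·2s]/(s² + 100)² = (100 - s²)/(s² + 100)². So L{t·cos(10t)} = -F'(s) = (s² - 100)/(s² + 100)². Then L{7·t·cos(10t)} = 7·(s² - 100)/(s² + 100)²

Final answer: 7·(s² - 100)/(s² + 100)²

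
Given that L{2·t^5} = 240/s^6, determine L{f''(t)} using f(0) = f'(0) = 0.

L{f''(t)} = s²F(s) - sf(0) - f'(0) = s²·240/s^6 - 0 - 0 = 240/s^4

Final answer: 240/s^4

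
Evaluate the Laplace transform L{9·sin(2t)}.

L{sin(ωt)} = ω/(s² + ω²), so L{sin(2t)} = 2/(s² + 4). Then L{9·sin(2t)} = 9·2/(s² + 4) = 18/(s² + 4)

Final answer: 18/(s² + 4)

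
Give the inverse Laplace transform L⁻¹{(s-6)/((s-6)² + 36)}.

Using frequency shift, L⁻¹{(s-6)/((s-6)² + 36)} = e^(6t)·cos(6t)

Final answer: e^(6t)·cos(6t)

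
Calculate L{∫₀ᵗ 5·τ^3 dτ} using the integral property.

L{∫₀ᵗ f(τ)dτ} = F(s)/s with f(t) = 5t^3. F(s) = 30/s^4, so L{∫₀ᵗ 5·τ^3 dτ} = (30/s^4)/s = 30/s^5. (Check: ∫₀ᵗ 5·τ^3 dτ = 5t^4/4.)

Final answer: 30/s^5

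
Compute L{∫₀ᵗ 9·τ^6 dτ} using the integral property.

L{∫₀ᵗ f(τ)dτ} = F(s)/s with f(t) = 9t^6. F(s) = 6480/s^7, so L{∫₀ᵗ 9·τ^6 dτ} = (6480/s^7)/s = 6480/s^8. (Check: ∫₀ᵗ 9·τ^6 dτ = 9t^7/7.)

Final answer: 6480/s^8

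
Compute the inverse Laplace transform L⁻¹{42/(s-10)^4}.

L⁻¹{n!/(s-a)^(n+1)} = t^n·e^(at) with n=3, a=10. So L⁻¹{6/(s-10)^4} = t^3·e^(10t), and L⁻¹{42/(s-10)^4} = (42/6)·t^3·e^(10t) = 7·t^3·e^(10t)

Final answer: 7·t^3·e^(10t)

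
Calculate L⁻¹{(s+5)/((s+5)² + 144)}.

Using frequency shift: L⁻¹{(s-a)/((s-a)² + b²)} = e^(at)cos(bt). Here a=-5, b=12

Final answer: e^(-5t)·cos(12t)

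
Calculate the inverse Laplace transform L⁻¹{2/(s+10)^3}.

L⁻¹{n!/(s-a)^(n+1)} = t^n·e^(at), so L⁻¹{2/(s+10)^3} = t^2·e^(-10t)

Final answer: t^2·e^(-10t)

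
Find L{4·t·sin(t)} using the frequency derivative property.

L{sin(t)} = 1/(s² + 1). By L{t·f(t)} = -F'(s): -d/ds[1/(s² + 1)] = -(1)·(-2s)/(s² + 1)² = 2s/(s² + 1)². Then L{4·t·sin(t)} = 4·2s/(s² + 1)² = 8s/(s² + 1)²

Final answer: 8s/(s² + 1)²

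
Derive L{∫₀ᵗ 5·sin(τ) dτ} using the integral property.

L{∫₀ᵗ f(τ)dτ} = F(s)/s with F(s) = 5/(s² + 1), so the result is (5/(s² + 1))/s = 5/(s(s² + 1))

Final answer: 5/(s(s² + 1))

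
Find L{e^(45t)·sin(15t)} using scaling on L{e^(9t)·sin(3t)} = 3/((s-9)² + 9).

Scaling with a=5: L{e^(45t)·sin(15t)} = (1/5) · 3/((s/5-9)² + 9). Simplifying: 15/((s-45)² + 225)

Final answer: 15/((s-45)² + 225)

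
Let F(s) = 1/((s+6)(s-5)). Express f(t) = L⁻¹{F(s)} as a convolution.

1/((s+6)(s-5)) = (1/(s+6))·(1/(s-5)) = L{e^(-6t)}·L{e^(5t)}. So f(t) = e^(-6t)*e^(5t) = ∫₀ᵗ e^(-6τ)·e^(5(t-τ)) dτ

Final answer: ∫₀ᵗ e^(-6τ)·e^(5(t-τ)) dτ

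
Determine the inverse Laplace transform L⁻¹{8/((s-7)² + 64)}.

Using frequency shift, L⁻¹{8/((s-7)² + 64)} = e^(7t)·sin(8t)

Final answer: e^(7t)·sin(8t)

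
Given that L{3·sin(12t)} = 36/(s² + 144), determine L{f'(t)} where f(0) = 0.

L{f'(t)} = s·F(s) - f(0) = s·36/(s² + 144) - 0 = 36s/(s² + 144)

Final answer: 36s/(s² + 144)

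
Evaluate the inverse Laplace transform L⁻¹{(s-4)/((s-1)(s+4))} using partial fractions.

Using partial fractions, f(t) = (-3e^t + 8e^(-4t))/5

Final answer: (-3e^t + 8e^(-4t))/5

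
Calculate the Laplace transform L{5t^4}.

L{5t^4} = 5 · L{t^4} = 5 · 24/s^5 = 120/s^5

Final answer: 120/s^5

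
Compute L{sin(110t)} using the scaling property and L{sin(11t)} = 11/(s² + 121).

Using L{f(at)} = (1/a)F(s/a) with a=10: L{sin(110t)} = (1/10) · 11/((s/10)² + 121) = (1/10) · 11·100/(s² + 12100) = 110/(s² + 12100)

Final answer: 110/(s² + 12100)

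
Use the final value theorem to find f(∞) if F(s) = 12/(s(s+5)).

f(∞) = lim_{s→0} s·12/(s(s+5)) = lim_{s→0} 12/(s+5) = 12/5 = 12/5

Final answer: 12/5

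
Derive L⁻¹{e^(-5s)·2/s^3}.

L⁻¹{2/s^3} = t^2. By the time shift theorem, L⁻¹{e^(-as)F(s)} = u(t-a)f(t-a) with a=5, so L⁻¹{e^(-5s)·2/s^3} = u(t-5)·(t-5)^2

Final answer: u(t-5)·(t-5)^2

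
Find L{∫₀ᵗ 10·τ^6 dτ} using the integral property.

L{∫₀ᵗ f(τ)dτ} = F(s)/s with f(t) = 10t^6. F(s) = 7200/s^7, so L{∫₀ᵗ 10·τ^6 dτ} = (7200/s^7)/s = 7200/s^8. (Check: ∫₀ᵗ 10·τ^6 dτ = 10t^7/7.)

Final answer: 7200/s^8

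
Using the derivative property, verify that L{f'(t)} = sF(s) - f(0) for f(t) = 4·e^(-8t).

f'(t) = -32e^(-8t). Direct: L{f'(t)} = -32/(s+8). Property: s·4/(s+8) - 4 = (4s - 4(s+8))/(s+8) = -32/(s+8). ✓

Final answer: -32/(s+8)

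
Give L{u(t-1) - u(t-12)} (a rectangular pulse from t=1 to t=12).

L{u(t-a)} = e^(-as)/s. L{u(t-1) - u(t-12)} = (e^(-s) - e^(-12s))/s

Final answer: (e^(-s) - e^(-12s))/s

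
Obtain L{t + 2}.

L{t + 2} = L{t} + 2·L{1} = 1/s² + 2/s

Final answer: 1/s² + 2/s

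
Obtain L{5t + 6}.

L{5t + 6} = 5·L{t} + 6·L{1} = 5/s² + 6/s

Final answer: 5/s² + 6/s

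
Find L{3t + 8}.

L{3t + 8} = 3·L{t} + 8·L{1} = 3/s² + 8/s

Final answer: 3/s² + 8/s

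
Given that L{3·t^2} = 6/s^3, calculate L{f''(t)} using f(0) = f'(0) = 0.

L{f''(t)} = s²F(s) - sf(0) - f'(0) = s²·6/s^3 - 0 - 0 = 6/s

Final answer: 6/s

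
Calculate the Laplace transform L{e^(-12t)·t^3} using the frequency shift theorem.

L{e^(at)·t^n} = n!/(s-a)^(n+1), so L{e^(-12t)·t^3} = 6/(s+12)^4

Final answer: 6/(s+12)^4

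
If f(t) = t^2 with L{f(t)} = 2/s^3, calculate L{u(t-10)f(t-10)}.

Time shift theorem: L{u(t-a)f(t-a)} = e^(-as)F(s). Here a=10, F(s) = 2/s^3, so L{u(t-10)f(t-10)} = e^(-10s)·2/s^3

Final answer: e^(-10s)·2/s^3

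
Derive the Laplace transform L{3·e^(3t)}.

L{e^(at)} = 1/(s-a), so L{e^(3t)} = 1/(s-3). Then L{3·e^(3t)} = 3/(s-3)

Final answer: 3/(s-3)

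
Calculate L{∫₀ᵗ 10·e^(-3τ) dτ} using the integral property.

L{∫₀ᵗ f(τ)dτ} = F(s)/s with F(s) = 10/(s+3), so L{∫₀ᵗ 10·e^(-3τ) dτ} = 10/(s(s+3))

Final answer: 10/(s(s+3))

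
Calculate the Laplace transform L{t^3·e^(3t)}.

L{t^n·e^(at)} = n!/(s-a)^(n+1), so L{t^3·e^(3t)} = 6/(s-3)^4

Final answer: 6/(s-3)^4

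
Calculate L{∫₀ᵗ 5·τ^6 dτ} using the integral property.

L{∫₀ᵗ f(τ)dτ} = F(s)/s with f(t) = 5t^6. F(s) = 3600/s^7, so L{∫₀ᵗ 5·τ^6 dτ} = (3600/s^7)/s = 3600/s^8. (Check: ∫₀ᵗ 5·τ^6 dτ = 5t^7/7.)

Final answer: 3600/s^8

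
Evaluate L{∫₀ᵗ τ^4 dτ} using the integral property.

L{∫₀ᵗ f(τ)dτ} = F(s)/s with f(t) = t^4. F(s) = 24/s^5, so L{∫₀ᵗ τ^4 dτ} = (24/s^5)/s = 24/s^6. (Check: ∫₀ᵗ τ^4 dτ = t^5/5.)

Final answer: 24/s^6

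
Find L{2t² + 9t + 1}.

L{2t² + 9t + 1} = 2·2/s³ + 9/s² + 1/s = 4/s³ + 9/s² + 1/s

Final answer: 4/s³ + 9/s² + 1/s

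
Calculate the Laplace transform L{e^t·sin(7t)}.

L{e^(at)·sin(ωt)} = ω/((s-a)² + ω²), so L{e^t·sin(7t)} = 7/((s-1)² + 49)

Final answer: 7/((s-1)² + 49)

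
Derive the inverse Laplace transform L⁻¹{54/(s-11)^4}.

L⁻¹{n!/(s-a)^(n+1)} = t^n·e^(at) with n=3, a=11. So L⁻¹{6/(s-11)^4} = t^3·e^(11t), and L⁻¹{54/(s-11)^4} = (54/6)·t^3·e^(11t) = 9·t^3·e^(11t)

Final answer: 9·t^3·e^(11t)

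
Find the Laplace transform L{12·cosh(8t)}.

L{cosh(ωt)} = s/(s² - ω²), so L{cosh(8t)} = s/(s² - 64). Then L{12·cosh(8t)} = 12·s/(s² - 64) = 12s/(s² - 64)

Final answer: 12s/(s² - 64)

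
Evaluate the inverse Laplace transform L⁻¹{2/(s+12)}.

L⁻¹{1/(s-a)} = e^(at), so L⁻¹{1/(s+12)} = e^(-12t), and L⁻¹{2/(s+12)} = 2·e^(-12t)

Final answer: 2·e^(-12t)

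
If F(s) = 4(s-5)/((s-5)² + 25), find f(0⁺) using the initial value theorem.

f(0⁺) = lim_{s→∞} sF(s) = lim_{s→∞} 4s(s-5)/((s-5)² + 25) = 4

Final answer: 4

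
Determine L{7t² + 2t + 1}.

L{7t² + 2t + 1} = 7·2/s³ + 2/s² + 1/s = 14/s³ + 2/s² + 1/s

Final answer: 14/s³ + 2/s² + 1/s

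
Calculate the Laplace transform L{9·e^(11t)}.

L{e^(at)} = 1/(s-a), so L{e^(11t)} = 1/(s-11). Then L{9·e^(11t)} = 9/(s-11)

Final answer: 9/(s-11)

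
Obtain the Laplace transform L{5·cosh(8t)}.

L{cosh(ωt)} = s/(s² - ω²), so L{cosh(8t)} = s/(s² - 64). Then L{5·cosh(8t)} = 5·s/(s² - 64) = 5s/(s² - 64)

Final answer: 5s/(s² - 64)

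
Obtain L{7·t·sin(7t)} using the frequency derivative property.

L{sin(7t)} = 7/(s² + 49). By L{t·f(t)} = -F'(s): -d/ds[7/(s² + 49)] = -(7)·(-2s)/(s² + 49)² = 14s/(s² + 49)². Then L{7·t·sin(7t)} = 7·14s/(s² + 49)² = 98s/(s² + 49)²

Final answer: 98s/(s² + 49)²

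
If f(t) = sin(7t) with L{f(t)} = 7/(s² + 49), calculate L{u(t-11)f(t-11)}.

Time shift theorem: L{u(t-a)f(t-a)} = e^(-as)F(s). Here a=11, F(s) = 7/(s² + 49), so L{u(t-11)f(t-11)} = e^(-11s)·7/(s² + 49)

Final answer: e^(-11s)·7/(s² + 49)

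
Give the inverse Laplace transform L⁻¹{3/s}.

L⁻¹{c/s} = c, so L⁻¹{3/s} = 3

Final answer: 3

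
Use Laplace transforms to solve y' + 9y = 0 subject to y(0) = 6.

L{y'} + 9L{y} = 0. sY - 6 + 9Y = 0. Y(s+9) = 6. Y = 6/(s+9)

Final answer: y(t) = 6e^(-9t)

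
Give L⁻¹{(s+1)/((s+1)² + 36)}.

Using frequency shift: L⁻¹{(s-a)/((s-a)² + b²)} = e^(at)cos(bt). Here a=-1, b=6

Final answer: e^(-t)·cos(6t)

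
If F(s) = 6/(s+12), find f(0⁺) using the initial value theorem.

f(0⁺) = lim_{s→∞} s·6/(s+12) = lim_{s→∞} 6s/(s+12) = 6

Final answer: 6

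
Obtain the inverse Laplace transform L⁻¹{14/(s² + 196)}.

L⁻¹{14/(s² + 196)} = sin(14t)

Final answer: sin(14t)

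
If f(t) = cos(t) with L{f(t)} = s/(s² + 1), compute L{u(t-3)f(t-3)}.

Time shift theorem: L{u(t-a)f(t-a)} = e^(-as)F(s). Here a=3, F(s) = s/(s² + 1), so L{u(t-3)f(t-3)} = e^(-3s)·s/(s² + 1)

Final answer: e^(-3s)·s/(s² + 1)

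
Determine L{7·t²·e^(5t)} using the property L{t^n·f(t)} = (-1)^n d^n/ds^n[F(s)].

L{e^(5t)} = 1/(s-5). d/ds[1/(s-5)] = -1/(s-5)². d²/ds²[1/(s-5)] = 2/(s-5)³. So L{t²·e^(5t)} = (-1)² · 2/(s-5)³ = 2/(s-5)³. Then L{7·t²·e^(5t)} = 7·2/(s-5)³ = 14/(s-5)³

Final answer: 14/(s-5)³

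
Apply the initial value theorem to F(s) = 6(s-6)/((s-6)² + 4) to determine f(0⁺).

f(0⁺) = lim_{s→∞} sF(s) = lim_{s→∞} 6s(s-6)/((s-6)² + 4) = 6

Final answer: 6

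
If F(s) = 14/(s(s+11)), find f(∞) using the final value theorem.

f(∞) = lim_{s→0} s·14/(s(s+11)) = lim_{s→0} 14/(s+11) = 14/11 = 14/11

Final answer: 14/11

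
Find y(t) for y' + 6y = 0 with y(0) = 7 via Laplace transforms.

L{y'} + 6L{y} = 0. sY - 7 + 6Y = 0. Y(s+6) = 7. Y = 7/(s+6)

Final answer: y(t) = 7e^(-6t)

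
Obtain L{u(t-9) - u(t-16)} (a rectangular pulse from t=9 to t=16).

L{u(t-a)} = e^(-as)/s. L{u(t-9) - u(t-16)} = (e^(-9s) - e^(-16s))/s

Final answer: (e^(-9s) - e^(-16s))/s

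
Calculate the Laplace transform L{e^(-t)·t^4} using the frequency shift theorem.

L{e^(at)·t^n} = n!/(s-a)^(n+1), so L{e^(-t)·t^4} = 24/(s+1)^5

Final answer: 24/(s+1)^5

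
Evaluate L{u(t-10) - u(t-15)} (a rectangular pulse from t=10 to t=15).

L{u(t-a)} = e^(-as)/s. L{u(t-10) - u(t-15)} = (e^(-10s) - e^(-15s))/s

Final answer: (e^(-10s) - e^(-15s))/s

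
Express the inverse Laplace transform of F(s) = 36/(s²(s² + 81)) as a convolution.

36/(s²(s² + 81)) = (1/s²)·(36/(s² + 81)) = L{t}·L{4·sin(9t)}. So f(t) = t*(4·sin(9t)) = ∫₀ᵗ 4τ·sin(9(t-τ)) dτ

Final answer: ∫₀ᵗ 4τ·sin(9(t-τ)) dτ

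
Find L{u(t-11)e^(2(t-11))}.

u(t-a)f(t-a) with f(t)=e^(2t). L{e^(2t)} = 1/(s-2). By time shift: e^(-11s)/(s-2)

Final answer: e^(-11s)/(s-2)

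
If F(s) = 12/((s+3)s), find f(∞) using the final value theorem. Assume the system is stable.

f(∞) = lim_{s→0} sF(s) = lim_{s→0} 12/(s+3) = 4

Final answer: 4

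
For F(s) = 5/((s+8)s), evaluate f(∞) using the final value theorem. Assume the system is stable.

f(∞) = lim_{s→0} sF(s) = lim_{s→0} 5/(s+8) = 5/8

Final answer: 5/8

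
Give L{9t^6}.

L{t^n} = n!/s^(n+1). So L{9t^6} = 9·6!/s^7 = 6480/s^7

Final answer: 6480/s^7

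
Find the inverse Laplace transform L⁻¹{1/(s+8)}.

L⁻¹{1/(s-a)} = e^(at), so L⁻¹{1/(s+8)} = e^(-8t)

Final answer: e^(-8t)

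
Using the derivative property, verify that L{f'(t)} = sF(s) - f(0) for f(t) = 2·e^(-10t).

f'(t) = -20e^(-10t). Direct: L{f'(t)} = -20/(s+10). Property: s·2/(s+10) - 2 = (2s - 2(s+10))/(s+10) = -20/(s+10). ✓

Final answer: -20/(s+10)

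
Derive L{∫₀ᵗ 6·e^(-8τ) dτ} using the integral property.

L{∫₀ᵗ f(τ)dτ} = F(s)/s with F(s) = 6/(s+8), so L{∫₀ᵗ 6·e^(-8τ) dτ} = 6/(s(s+8))

Final answer: 6/(s(s+8))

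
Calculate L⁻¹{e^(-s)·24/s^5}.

L⁻¹{24/s^5} = t^4. By the time shift theorem, L⁻¹{e^(-as)F(s)} = u(t-a)f(t-a) with a=1, so L⁻¹{e^(-s)·24/s^5} = u(t-1)·(t-1)^4

Final answer: u(t-1)·(t-1)^4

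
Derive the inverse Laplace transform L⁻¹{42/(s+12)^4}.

L⁻¹{n!/(s-a)^(n+1)} = t^n·e^(at) with n=3, a=-12. So L⁻¹{6/(s+12)^4} = t^3·e^(-12t), and L⁻¹{42/(s+12)^4} = (42/6)·t^3·e^(-12t) = 7·t^3·e^(-12t)

Final answer: 7·t^3·e^(-12t)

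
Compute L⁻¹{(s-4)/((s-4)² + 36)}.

Using frequency shift: L⁻¹{(s-a)/((s-a)² + b²)} = e^(at)cos(bt). Here a=4, b=6

Final answer: e^(4t)·cos(6t)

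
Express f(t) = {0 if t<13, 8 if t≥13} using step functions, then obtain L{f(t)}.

f(t) = 8·u(t-13). L{u(t-13)} = e^(-13s)/s, so L{f(t)} = 8·e^(-13s)/s

Final answer: 8·e^(-13s)/s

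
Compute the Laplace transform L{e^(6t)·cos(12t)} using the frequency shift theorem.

Frequency shift: L{e^(at)f(t)} = F(s-a). L{e^(6t)·cos(12t)} = (s-6)/((s-6)² + 144)

Final answer: (s-6)/((s-6)² + 144)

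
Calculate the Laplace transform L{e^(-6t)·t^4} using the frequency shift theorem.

L{e^(at)·t^n} = n!/(s-a)^(n+1), so L{e^(-6t)·t^4} = 24/(s+6)^5

Final answer: 24/(s+6)^5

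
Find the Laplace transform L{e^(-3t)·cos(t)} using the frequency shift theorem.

Frequency shift: L{e^(at)f(t)} = F(s-a). L{e^(-3t)·cos(t)} = (s+3)/((s+3)² + 1)

Final answer: (s+3)/((s+3)² + 1)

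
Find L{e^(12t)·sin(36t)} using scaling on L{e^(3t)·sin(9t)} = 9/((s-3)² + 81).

Scaling with a=4: L{e^(12t)·sin(36t)} = (1/4) · 9/((s/4-3)² + 81). Simplifying: 36/((s-12)² + 1296)

Final answer: 36/((s-12)² + 1296)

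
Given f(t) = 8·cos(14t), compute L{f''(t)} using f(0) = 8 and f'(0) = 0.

F(s) = 8s/(s² + 196). L{f''(t)} = s²F(s) - sf(0) - f'(0) = 8s³/(s² + 196) - 8s = (8s³ - 8s(s² + 196))/(s² + 196) = -1568s/(s² + 196)

Final answer: -1568s/(s² + 196)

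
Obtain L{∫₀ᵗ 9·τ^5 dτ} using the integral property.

L{∫₀ᵗ f(τ)dτ} = F(s)/s with f(t) = 9t^5. F(s) = 1080/s^6, so L{∫₀ᵗ 9·τ^5 dτ} = (1080/s^6)/s = 1080/s^7. (Check: ∫₀ᵗ 9·τ^5 dτ = 9t^6/6.)

Final answer: 1080/s^7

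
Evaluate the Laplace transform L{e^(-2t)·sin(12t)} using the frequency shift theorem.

Frequency shift: L{e^(at)f(t)} = F(s-a). L{e^(-2t)·sin(12t)} = 12/((s+2)² + 144)

Final answer: 12/((s+2)² + 144)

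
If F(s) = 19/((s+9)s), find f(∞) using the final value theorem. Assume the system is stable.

f(∞) = lim_{s→0} sF(s) = lim_{s→0} 19/(s+9) = 19/9

Final answer: 19/9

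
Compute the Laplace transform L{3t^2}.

L{3t^2} = 3 · L{t^2} = 3 · 2/s^3 = 6/s^3

Final answer: 6/s^3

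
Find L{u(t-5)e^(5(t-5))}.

u(t-a)f(t-a) with f(t)=e^(5t). L{e^(5t)} = 1/(s-5). By time shift: e^(-5s)/(s-5)

Final answer: e^(-5s)/(s-5)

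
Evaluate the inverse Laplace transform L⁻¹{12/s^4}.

L⁻¹{n!/s^(n+1)} = t^n with n=3. So L⁻¹{6/s^4} = t^3, and L⁻¹{12/s^4} = (12/6)·t^3 = 2·t^3

Final answer: 2·t^3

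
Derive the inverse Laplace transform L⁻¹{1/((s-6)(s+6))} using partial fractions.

Decompose: A/(s-6) + B/(s+6). A = 1/12, B = -1/12. f(t) = (e^(6t) - e^(-6t))/12

Final answer: (e^(6t) - e^(-6t))/12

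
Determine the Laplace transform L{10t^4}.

L{10t^4} = 10 · L{t^4} = 10 · 24/s^5 = 240/s^5

Final answer: 240/s^5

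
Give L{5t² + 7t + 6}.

L{5t² + 7t + 6} = 5·2/s³ + 7/s² + 6/s = 10/s³ + 7/s² + 6/s

Final answer: 10/s³ + 7/s² + 6/s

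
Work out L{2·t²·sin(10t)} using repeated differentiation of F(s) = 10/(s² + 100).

F(s) = 10/(s² + 100). F'(s) = -20s/(s² + 100)². F''(s) = -20(100 - 3s²)/(s² + 100)³ = (60s² - 2000)/(s² + 100)³. So L{t²·sin(10t)} = (-1)² F''(s) = (60s² - 2000)/(s² + 100)³. Then L{2·t²·sin(10t)} = 2·(60s² - 2000)/(s² + 100)³ = (120s² - 4000)/(s² + 100)³

Final answer: (120s² - 4000)/(s² + 100)³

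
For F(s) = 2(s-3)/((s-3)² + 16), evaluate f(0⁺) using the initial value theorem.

f(0⁺) = lim_{s→∞} sF(s) = lim_{s→∞} 2s(s-3)/((s-3)² + 16) = 2

Final answer: 2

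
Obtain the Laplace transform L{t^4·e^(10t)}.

L{t^n·e^(at)} = n!/(s-a)^(n+1), so L{t^4·e^(10t)} = 24/(s-10)^5

Final answer: 24/(s-10)^5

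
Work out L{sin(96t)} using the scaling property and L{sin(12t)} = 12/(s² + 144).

Using L{f(at)} = (1/a)F(s/a) with a=8: L{sin(96t)} = (1/8) · 12/((s/8)² + 144) = (1/8) · 12·64/(s² + 9216) = 96/(s² + 9216)

Final answer: 96/(s² + 9216)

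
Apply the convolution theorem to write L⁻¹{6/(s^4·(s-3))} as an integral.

6/(s^4·(s-3)) = (6/s^4)·(1/(s-3)) = L{t^3}·L{e^(3t)}. So f(t) = t^3*e^(3t) = ∫₀ᵗ τ^3·e^(3(t-τ)) dτ

Final answer: ∫₀ᵗ τ^3·e^(3(t-τ)) dτ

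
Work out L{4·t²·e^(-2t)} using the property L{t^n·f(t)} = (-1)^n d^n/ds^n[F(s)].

L{e^(-2t)} = 1/(s+2). d/ds[1/(s+2)] = -1/(s+2)². d²/ds²[1/(s+2)] = 2/(s+2)³. So L{t²·e^(-2t)} = (-1)² · 2/(s+2)³ = 2/(s+2)³. Then L{4·t²·e^(-2t)} = 4·2/(s+2)³ = 8/(s+2)³

Final answer: 8/(s+2)³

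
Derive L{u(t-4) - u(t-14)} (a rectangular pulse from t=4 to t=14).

L{u(t-a)} = e^(-as)/s. L{u(t-4) - u(t-14)} = (e^(-4s) - e^(-14s))/s

Final answer: (e^(-4s) - e^(-14s))/s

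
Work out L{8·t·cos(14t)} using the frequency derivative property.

L{cos(14t)} = s/(s² + 196). Derivative: d/ds[s/(s² + 196)] = [(s² + 196) - s·2s]/(s² + 196)² = (196 - s²)/(s² + 196)². So L{t·cos(14t)} = -F'(s) = (s² - 196)/(s² + 196)². Then L{8·t·cos(14t)} = 8·(s² - 196)/(s² + 196)²

Final answer: 8·(s² - 196)/(s² + 196)²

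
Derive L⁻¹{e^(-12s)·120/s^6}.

L⁻¹{120/s^6} = t^5. By the time shift theorem, L⁻¹{e^(-as)F(s)} = u(t-a)f(t-a) with a=12, so L⁻¹{e^(-12s)·120/s^6} = u(t-12)·(t-12)^5

Final answer: u(t-12)·(t-12)^5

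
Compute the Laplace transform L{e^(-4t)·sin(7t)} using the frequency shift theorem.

Frequency shift: L{e^(at)f(t)} = F(s-a). L{e^(-4t)·sin(7t)} = 7/((s+4)² + 49)

Final answer: 7/((s+4)² + 49)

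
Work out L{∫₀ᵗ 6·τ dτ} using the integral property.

L{∫₀ᵗ f(τ)dτ} = F(s)/s with f(t) = 6t. F(s) = 6/s^2, so L{∫₀ᵗ 6·τ dτ} = (6/s^2)/s = 6/s^3. (Check: ∫₀ᵗ 6·τ dτ = 6t^2/2.)

Final answer: 6/s^3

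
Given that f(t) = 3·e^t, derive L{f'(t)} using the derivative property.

f(0) = 3, F(s) = 3/(s-1). L{f'(t)} = s·F(s) - f(0) = 3s/(s-1) - 3 = (3s - 3(s-1))/(s-1) = 3/(s-1)

Final answer: 3/(s-1)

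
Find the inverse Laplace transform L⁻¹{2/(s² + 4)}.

L⁻¹{2/(s² + 4)} = sin(2t)

Final answer: sin(2t)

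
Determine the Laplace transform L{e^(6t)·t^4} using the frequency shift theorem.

L{e^(at)·t^n} = n!/(s-a)^(n+1), so L{e^(6t)·t^4} = 24/(s-6)^5

Final answer: 24/(s-6)^5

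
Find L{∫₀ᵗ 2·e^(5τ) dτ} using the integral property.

L{∫₀ᵗ f(τ)dτ} = F(s)/s with F(s) = 2/(s-5), so L{∫₀ᵗ 2·e^(5τ) dτ} = 2/(s(s-5))

Final answer: 2/(s(s-5))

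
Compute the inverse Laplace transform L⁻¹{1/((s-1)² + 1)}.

Using frequency shift, L⁻¹{1/((s-1)² + 1)} = e^t·sin(t)

Final answer: e^t·sin(t)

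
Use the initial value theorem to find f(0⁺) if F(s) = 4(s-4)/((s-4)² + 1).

f(0⁺) = lim_{s→∞} sF(s) = lim_{s→∞} 4s(s-4)/((s-4)² + 1) = 4

Final answer: 4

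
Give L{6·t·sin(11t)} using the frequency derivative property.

L{sin(11t)} = 11/(s² + 121). By L{t·f(t)} = -F'(s): -d/ds[11/(s² + 121)] = -(11)·(-2s)/(s² + 121)² = 22s/(s² + 121)². Then L{6·t·sin(11t)} = 6·22s/(s² + 121)² = 132s/(s² + 121)²

Final answer: 132s/(s² + 121)²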